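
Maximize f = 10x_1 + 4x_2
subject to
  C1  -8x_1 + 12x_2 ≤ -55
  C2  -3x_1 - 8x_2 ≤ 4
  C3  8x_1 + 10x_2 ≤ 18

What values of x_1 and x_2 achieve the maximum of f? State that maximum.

x_1 = 92/17, x_2 = -43/17, maximum f = 44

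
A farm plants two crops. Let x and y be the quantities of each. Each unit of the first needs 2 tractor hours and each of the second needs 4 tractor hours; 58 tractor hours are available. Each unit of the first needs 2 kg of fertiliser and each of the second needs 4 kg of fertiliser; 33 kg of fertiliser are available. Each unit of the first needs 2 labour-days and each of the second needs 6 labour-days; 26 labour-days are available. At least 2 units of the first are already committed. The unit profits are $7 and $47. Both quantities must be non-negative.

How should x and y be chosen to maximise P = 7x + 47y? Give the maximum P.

x = 2, y = 11/3, maximum P = 559/3

Vertices and P = 7x + 47y:
  (13, 0) → P = 91
  (2, 0) → P = 14
  (2, 11/3) → P = 559/3

The optimum lies where 2x + 6y = 26 and x = 2.
Solving simultaneously gives x = 2, y = 11/3.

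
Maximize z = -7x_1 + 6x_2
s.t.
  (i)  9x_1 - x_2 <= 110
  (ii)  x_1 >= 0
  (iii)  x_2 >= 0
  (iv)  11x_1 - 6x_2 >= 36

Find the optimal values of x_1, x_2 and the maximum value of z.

Corner points and z = -7x_1 + 6x_2:
  (110/9, 0) → z = -770/9
  (624/43, 886/43) → z = 948/43
  (36/11, 0) → z = -252/11

x_1 = 624/43, x_2 = 886/43, maximum z = 948/43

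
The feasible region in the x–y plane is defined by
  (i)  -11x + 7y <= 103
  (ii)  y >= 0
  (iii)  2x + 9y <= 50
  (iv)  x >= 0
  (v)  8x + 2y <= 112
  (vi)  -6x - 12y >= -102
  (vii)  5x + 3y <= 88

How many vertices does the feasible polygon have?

Of the 21 pairwise boundary intersections, those satisfying every inequality are:
  (0, 0)
  (14, 0)
  (0, 50/9)
  (53/5, 16/5)
  (95/7, 12/7)

5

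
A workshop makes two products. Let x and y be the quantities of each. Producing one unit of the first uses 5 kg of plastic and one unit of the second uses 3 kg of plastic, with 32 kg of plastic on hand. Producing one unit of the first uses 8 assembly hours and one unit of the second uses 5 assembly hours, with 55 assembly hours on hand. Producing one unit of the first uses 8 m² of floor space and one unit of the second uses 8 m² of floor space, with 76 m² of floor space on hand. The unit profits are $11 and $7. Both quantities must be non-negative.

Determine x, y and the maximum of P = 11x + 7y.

Vertices and P = 11x + 7y:
  (0, 0) → P = 0
  (0, 19/2) → P = 133/2
  (32/5, 0) → P = 352/5
  (7/4, 31/4) → P = 147/2

x = 7/4, y = 31/4, maximum P = 147/2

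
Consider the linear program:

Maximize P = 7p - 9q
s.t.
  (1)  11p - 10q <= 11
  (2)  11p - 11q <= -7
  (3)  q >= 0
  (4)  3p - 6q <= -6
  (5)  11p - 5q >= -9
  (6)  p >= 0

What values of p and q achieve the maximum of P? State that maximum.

p = 8/11, q = 15/11, maximum P = -79/11

Corner points and P = 7p - 9q:
  (191/11, 18) → P = -445/11
  (8/11, 15/11) → P = -79/11
  (0, 1) → P = -9
  (0, 9/5) → P = -81/5
The feasible region is unbounded (it extends along (10, 11), (5, 11)), but P strictly decreases along every unbounded feasible direction, so there is no improving ray and the maximum is attained at a vertex.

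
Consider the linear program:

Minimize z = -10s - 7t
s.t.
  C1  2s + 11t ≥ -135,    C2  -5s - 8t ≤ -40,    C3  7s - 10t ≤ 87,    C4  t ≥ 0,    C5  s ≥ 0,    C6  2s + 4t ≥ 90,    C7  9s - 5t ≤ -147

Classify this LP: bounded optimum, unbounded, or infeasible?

From the feasible point (0, 147/5), moving in the direction (0, 1) keeps every constraint satisfied while z decreases without bound.

unbounded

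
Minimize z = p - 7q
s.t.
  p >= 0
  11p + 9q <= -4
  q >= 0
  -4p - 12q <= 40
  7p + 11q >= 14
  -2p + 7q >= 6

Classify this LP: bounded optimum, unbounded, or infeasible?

The boundaries p = 0 and 7p + 11q = 14 meet at (0, 14/11), but that point violates 11p + 9q ≤ -4. Every candidate vertex is excluded by some other constraint, so the feasible region is empty.

infeasible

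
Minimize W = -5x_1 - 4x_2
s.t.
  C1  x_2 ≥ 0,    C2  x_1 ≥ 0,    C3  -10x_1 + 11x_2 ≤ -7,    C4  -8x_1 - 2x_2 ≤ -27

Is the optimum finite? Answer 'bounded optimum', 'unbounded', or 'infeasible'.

unbounded

From the feasible point (27/8, 0), moving in the direction (11, 10) keeps every constraint satisfied while W decreases without bound.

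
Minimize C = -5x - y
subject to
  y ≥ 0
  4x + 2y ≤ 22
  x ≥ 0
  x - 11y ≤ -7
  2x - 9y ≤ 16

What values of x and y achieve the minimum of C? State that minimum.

x = 114/23, y = 25/23, minimum C = -595/23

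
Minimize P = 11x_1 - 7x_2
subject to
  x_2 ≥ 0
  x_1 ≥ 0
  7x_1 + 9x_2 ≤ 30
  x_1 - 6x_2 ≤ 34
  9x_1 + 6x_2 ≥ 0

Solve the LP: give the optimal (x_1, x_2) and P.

Extreme points and P = 11x_1 - 7x_2:
  (0, 0) → P = 0
  (30/7, 0) → P = 330/7
  (0, 10/3) → P = -70/3

x_1 = 0, x_2 = 10/3, minimum P = -70/3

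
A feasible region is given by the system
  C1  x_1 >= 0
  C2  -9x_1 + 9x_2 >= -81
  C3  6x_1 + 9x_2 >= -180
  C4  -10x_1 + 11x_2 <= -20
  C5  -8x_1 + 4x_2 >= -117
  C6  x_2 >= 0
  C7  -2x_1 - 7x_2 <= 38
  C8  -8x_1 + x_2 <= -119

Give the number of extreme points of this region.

Intersecting each pair of boundary lines and keeping only the points that satisfy every inequality leaves:
  (81/4, 45/4)
  (110/7, 47/7)
  (1207/48, 505/24)
  (1289/78, 515/39)

4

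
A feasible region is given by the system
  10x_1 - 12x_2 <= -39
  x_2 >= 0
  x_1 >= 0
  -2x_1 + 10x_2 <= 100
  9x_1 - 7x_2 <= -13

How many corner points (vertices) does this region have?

4

Intersecting each pair of boundary lines and keeping only the points that satisfy every inequality leaves:
  (0, 13/4)
  (117/38, 221/38)
  (0, 10)
  (15/2, 23/2)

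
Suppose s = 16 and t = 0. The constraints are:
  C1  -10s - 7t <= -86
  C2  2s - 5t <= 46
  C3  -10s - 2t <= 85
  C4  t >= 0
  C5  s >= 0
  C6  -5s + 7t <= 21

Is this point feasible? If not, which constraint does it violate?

C1: -160 ≤ -86 ✓
C2: 32 ≤ 46 ✓
C3: -160 ≤ 85 ✓
C4: 0 ≥ 0 ✓
C5: 16 ≥ 0 ✓
C6: -80 ≤ 21 ✓

feasible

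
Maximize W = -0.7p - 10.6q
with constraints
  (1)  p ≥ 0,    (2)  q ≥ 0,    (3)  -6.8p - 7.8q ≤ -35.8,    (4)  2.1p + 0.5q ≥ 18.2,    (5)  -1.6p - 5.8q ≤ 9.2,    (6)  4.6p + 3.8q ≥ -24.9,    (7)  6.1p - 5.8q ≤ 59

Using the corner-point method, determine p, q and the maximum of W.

Feasible corners and W = -0.7p - 10.6q:
  (0, 182/5) → W = -9646/25
  (26/3, 0) → W = -91/15
  (590/61, 0) → W = -413/61
The feasible region is unbounded (it extends along (0, 1), (58, 61)), but W strictly decreases along every unbounded feasible direction, so there is no improving ray and the maximum is attained at a vertex.

p = 26/3, q = 0, maximum W = -91/15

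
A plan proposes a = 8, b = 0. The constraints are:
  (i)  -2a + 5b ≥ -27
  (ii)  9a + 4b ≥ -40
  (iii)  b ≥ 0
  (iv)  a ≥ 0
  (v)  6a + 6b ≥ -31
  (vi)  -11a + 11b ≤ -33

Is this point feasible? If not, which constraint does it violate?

feasible

(i): -16 ≥ -27 ✓
(ii): 72 ≥ -40 ✓
(iii): 0 ≥ 0 ✓
(iv): 8 ≥ 0 ✓
(v): 48 ≥ -31 ✓
(vi): -88 ≤ -33 ✓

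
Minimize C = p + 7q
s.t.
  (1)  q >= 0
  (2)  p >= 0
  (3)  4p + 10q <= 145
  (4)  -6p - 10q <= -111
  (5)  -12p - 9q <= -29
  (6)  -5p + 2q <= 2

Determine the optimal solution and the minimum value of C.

Corner points and C = p + 7q:
  (145/4, 0) → C = 145/4
  (37/2, 0) → C = 37/2
  (135/29, 733/58) → C = 5401/58
  (101/31, 567/62) → C = 4171/62

p = 37/2, q = 0, minimum C = 37/2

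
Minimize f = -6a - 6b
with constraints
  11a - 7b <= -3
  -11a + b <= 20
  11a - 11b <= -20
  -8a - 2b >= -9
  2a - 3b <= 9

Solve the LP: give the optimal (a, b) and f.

a = -31/30, b = 259/30, minimum f = -228/5

Vertices and f = -6a - 6b:
  (-20/11, 0) → f = 120/11
  (-31/30, 259/30) → f = -228/5
  (59/110, 259/110) → f = -954/55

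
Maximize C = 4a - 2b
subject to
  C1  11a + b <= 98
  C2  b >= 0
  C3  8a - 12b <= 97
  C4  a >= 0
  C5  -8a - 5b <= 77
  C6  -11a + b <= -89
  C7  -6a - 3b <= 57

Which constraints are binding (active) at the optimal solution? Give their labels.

C1 and C2

Corner points and C = 4a - 2b:
  (98/11, 0) → C = 392/11
  (17/2, 9/2) → C = 25
  (89/11, 0) → C = 356/11

The maximum is at (98/11, 0). Substituting into each constraint, equality holds for C1 and C2; the remaining constraints have slack.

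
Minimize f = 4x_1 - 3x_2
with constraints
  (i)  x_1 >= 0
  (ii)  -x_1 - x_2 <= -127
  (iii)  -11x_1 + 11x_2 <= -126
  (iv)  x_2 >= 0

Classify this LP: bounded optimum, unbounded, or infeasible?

Corner points and f = 4x_1 - 3x_2:
  (1523/22, 1271/22) → f = 2279/22
  (127, 0) → f = 508
The feasible region has finitely many vertices and no improving ray; the minimum is 2279/22 at (1523/22, 1271/22).

bounded optimum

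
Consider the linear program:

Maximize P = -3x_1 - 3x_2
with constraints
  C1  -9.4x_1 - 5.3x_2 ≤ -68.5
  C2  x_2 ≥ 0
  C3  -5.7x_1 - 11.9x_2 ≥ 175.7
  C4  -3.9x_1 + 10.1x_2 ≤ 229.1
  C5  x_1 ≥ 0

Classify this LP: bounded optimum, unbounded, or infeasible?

infeasible

The boundaries -9.4x_1 - 5.3x_2 = -68.5 and x_2 = 0 meet at (685/94, 0), but that point violates -5.7x_1 - 11.9x_2 ≥ 175.7. Every candidate vertex is excluded by some other constraint, so the feasible region is empty.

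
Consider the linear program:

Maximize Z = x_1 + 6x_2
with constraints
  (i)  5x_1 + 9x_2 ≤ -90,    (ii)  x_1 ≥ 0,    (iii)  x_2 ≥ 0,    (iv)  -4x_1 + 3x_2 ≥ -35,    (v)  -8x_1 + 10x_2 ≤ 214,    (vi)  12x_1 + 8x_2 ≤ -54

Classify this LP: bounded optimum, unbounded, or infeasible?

The boundaries 5x_1 + 9x_2 = -90 and x_1 = 0 meet at (0, -10), but that point violates x_2 ≥ 0. Every candidate vertex is excluded by some other constraint, so the feasible region is empty.

infeasible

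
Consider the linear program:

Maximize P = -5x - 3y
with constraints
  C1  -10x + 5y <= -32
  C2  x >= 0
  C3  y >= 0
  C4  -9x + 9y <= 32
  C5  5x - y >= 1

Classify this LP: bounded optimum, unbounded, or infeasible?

bounded optimum

Vertices and P = -5x - 3y:
  (16/5, 0) → P = -16
  (448/45, 608/45) → P = -4064/45
The feasible region has finitely many vertices and no improving ray; the maximum is -16 at (16/5, 0).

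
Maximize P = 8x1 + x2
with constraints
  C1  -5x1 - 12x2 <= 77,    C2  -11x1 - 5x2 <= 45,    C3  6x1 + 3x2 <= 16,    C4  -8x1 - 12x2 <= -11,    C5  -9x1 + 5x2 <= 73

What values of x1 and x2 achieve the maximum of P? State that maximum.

x1 = 53/16, x2 = -31/24, maximum P = 605/24

Extreme points and P = 8x1 + x2:
  (53/16, -31/24) → P = 605/24
  (-139/57, 194/19) → P = -530/57
  (-821/148, 683/148) → P = -5885/148

At the optimal vertex, 6x1 + 3x2 = 16 and -8x1 - 12x2 = -11.
Solving simultaneously gives x1 = 53/16, x2 = -31/24.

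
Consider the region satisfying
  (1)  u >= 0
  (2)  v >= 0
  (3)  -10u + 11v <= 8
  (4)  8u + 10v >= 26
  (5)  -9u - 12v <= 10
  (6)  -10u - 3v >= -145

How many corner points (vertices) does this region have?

Pairwise boundary intersections that survive every other constraint:
  (13/4, 0)
  (29/2, 0)
  (103/94, 81/47)
  (1571/140, 153/14)

4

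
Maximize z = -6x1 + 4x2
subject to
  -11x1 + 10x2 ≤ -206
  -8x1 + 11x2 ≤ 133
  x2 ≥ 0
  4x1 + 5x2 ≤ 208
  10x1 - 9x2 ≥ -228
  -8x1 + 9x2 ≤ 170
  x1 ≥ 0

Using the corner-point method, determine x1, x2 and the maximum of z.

Vertices and z = -6x1 + 4x2:
  (206/11, 0) → z = -1236/11
  (622/19, 1464/95) → z = -12804/95
  (52, 0) → z = -312

At the optimal vertex, -11x1 + 10x2 = -206 and x2 = 0.
Solving simultaneously gives x1 = 206/11, x2 = 0.

x1 = 206/11, x2 = 0, maximum z = -1236/11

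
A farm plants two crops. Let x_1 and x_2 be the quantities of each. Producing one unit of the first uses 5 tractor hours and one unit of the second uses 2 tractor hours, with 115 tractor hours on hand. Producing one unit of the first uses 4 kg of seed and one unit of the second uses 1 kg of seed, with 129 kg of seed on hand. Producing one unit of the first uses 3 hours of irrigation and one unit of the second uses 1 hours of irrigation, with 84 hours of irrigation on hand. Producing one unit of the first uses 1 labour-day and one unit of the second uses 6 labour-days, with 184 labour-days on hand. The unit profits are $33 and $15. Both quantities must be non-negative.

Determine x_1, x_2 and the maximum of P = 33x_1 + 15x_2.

Feasible corners and P = 33x_1 + 15x_2:
  (0, 0) → P = 0
  (0, 92/3) → P = 460
  (23, 0) → P = 759
  (23/2, 115/4) → P = 3243/4

At the optimal vertex, 5x_1 + 2x_2 = 115 and x_1 + 6x_2 = 184.
Solving simultaneously gives x_1 = 23/2, x_2 = 115/4.

x_1 = 23/2, x_2 = 115/4, maximum P = 3243/4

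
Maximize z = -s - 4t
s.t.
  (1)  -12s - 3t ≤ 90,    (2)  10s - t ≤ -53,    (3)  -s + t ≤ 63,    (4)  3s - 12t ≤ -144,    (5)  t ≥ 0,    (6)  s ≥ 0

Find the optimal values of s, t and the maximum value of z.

Extreme points and z = -s - 4t:
  (10/9, 577/9) → z = -2318/9
  (0, 53) → z = -212
  (0, 63) → z = -252

s = 0, t = 53, maximum z = -212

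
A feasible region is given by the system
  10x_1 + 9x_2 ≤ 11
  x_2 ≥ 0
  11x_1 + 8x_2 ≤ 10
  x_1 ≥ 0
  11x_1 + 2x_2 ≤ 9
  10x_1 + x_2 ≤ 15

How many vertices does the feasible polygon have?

The feasible vertices (each the meet of two boundaries and inside every other half-plane) are:
  (2/19, 21/19)
  (0, 11/9)
  (0, 0)
  (9/11, 0)
  (26/33, 1/6)

5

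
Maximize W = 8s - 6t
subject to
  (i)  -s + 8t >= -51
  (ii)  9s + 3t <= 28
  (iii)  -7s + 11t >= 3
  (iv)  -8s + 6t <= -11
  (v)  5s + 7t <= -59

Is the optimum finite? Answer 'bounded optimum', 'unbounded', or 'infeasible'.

infeasible

The boundaries -s + 8t = -51 and -7s + 11t = 3 meet at (-13, -8), but that point violates -8s + 6t ≤ -11. Every candidate vertex is excluded by some other constraint, so the feasible region is empty.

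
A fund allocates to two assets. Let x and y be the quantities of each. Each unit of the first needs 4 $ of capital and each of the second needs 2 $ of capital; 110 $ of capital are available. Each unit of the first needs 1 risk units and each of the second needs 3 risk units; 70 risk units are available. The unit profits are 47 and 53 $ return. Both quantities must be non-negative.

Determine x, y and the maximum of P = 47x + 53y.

x = 19, y = 17, maximum P = 1794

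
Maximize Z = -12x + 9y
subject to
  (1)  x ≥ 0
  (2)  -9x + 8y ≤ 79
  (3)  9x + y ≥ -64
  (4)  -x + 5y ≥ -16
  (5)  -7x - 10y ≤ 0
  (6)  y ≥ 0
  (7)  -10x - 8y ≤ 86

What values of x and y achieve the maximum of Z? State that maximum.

Corner points and Z = -12x + 9y:
  (0, 79/8) → Z = 711/8
  (0, 0) → Z = 0
  (16, 0) → Z = -192
The feasible region is unbounded (it extends along (5, 1), (8, 9)), but Z strictly decreases along every unbounded feasible direction, so there is no improving ray and the maximum is attained at a vertex.

x = 0, y = 79/8, maximum Z = 711/8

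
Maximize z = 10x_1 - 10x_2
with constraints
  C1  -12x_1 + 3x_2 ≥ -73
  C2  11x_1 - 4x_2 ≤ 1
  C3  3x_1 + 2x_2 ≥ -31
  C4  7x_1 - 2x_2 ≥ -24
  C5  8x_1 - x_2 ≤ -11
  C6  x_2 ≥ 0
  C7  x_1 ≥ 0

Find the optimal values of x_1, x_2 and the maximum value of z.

x_1 = 0, x_2 = 11, maximum z = -110

Vertices and z = 10x_1 - 10x_2:
  (2/9, 115/9) → z = -1130/9
  (0, 12) → z = -120
  (0, 11) → z = -110

At the optimal vertex, 8x_1 - x_2 = -11 and x_1 = 0.
Solving simultaneously gives x_1 = 0, x_2 = 11.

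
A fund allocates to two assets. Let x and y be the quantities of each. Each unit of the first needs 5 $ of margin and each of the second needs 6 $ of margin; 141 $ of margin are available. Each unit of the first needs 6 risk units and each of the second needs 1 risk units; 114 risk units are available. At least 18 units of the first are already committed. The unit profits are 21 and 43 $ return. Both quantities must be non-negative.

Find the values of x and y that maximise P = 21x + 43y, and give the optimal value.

x = 18, y = 6, maximum P = 636

Vertices and P = 21x + 43y:
  (19, 0) → P = 399
  (18, 0) → P = 378
  (18, 6) → P = 636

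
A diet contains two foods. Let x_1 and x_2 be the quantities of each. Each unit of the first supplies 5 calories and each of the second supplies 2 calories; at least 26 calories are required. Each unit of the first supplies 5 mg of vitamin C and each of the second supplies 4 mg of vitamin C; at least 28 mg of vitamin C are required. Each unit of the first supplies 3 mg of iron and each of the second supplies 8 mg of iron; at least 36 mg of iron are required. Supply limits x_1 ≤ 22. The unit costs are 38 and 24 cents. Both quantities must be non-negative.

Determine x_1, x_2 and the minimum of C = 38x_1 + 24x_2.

Vertices and C = 38x_1 + 24x_2:
  (0, 13) → C = 312
  (12, 0) → C = 456
  (22, 0) → C = 836
  (4, 3) → C = 224
The feasible region is unbounded (it extends along (0, 1)), but C strictly increases along every unbounded feasible direction, so there is no improving ray and the minimum is attained at a vertex.

The binding constraints are 5x_1 + 2x_2 = 26 and 3x_1 + 8x_2 = 36.
Solving simultaneously gives x_1 = 4, x_2 = 3.

x_1 = 4, x_2 = 3, minimum C = 224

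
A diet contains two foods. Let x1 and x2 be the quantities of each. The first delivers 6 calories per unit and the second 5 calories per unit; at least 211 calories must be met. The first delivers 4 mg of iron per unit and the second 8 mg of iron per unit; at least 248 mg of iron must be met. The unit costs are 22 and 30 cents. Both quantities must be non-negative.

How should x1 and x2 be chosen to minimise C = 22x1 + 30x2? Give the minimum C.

x1 = 16, x2 = 23, minimum C = 1042

Corner points and C = 22x1 + 30x2:
  (0, 211/5) → C = 1266
  (62, 0) → C = 1364
  (16, 23) → C = 1042
The feasible region is unbounded (it extends along (0, 1), (1, 0)), but C strictly increases along every unbounded feasible direction, so there is no improving ray and the minimum is attained at a vertex.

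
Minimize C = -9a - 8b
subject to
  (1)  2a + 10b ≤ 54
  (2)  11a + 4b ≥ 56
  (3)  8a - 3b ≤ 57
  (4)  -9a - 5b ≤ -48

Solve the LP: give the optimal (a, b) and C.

a = 366/43, b = 159/43, minimum C = -4566/43

Corner points and C = -9a - 8b:
  (172/51, 241/51) → C = -3476/51
  (366/43, 159/43) → C = -4566/43
  (88/19, 24/19) → C = -984/19
  (429/67, -129/67) → C = -2829/67

At the optimal vertex, 2a + 10b = 54 and 8a - 3b = 57.
Solving simultaneously gives a = 366/43, b = 159/43.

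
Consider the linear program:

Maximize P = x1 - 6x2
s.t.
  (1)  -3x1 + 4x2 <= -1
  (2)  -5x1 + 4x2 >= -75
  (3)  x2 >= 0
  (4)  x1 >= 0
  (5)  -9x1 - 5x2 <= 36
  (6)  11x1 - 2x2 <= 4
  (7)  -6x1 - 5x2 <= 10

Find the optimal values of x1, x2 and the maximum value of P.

x1 = 4/11, x2 = 0, maximum P = 4/11

Feasible corners and P = x1 - 6x2:
  (1/3, 0) → P = 1/3
  (7/19, 1/38) → P = 4/19
  (4/11, 0) → P = 4/11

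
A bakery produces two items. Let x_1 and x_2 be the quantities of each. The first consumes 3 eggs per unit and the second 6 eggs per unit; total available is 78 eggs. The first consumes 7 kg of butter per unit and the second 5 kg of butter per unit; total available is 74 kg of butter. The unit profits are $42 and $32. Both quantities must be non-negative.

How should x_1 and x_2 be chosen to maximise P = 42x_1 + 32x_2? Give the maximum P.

x_1 = 2, x_2 = 12, maximum P = 468

The optimum lies where 3x_1 + 6x_2 = 78 and 7x_1 + 5x_2 = 74.
Solving simultaneously gives x_1 = 2, x_2 = 12.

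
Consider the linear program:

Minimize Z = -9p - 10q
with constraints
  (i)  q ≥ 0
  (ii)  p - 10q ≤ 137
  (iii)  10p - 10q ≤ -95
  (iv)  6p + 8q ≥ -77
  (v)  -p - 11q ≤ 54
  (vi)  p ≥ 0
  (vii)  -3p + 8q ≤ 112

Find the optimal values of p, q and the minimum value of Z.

p = 36/5, q = 167/10, minimum Z = -1159/5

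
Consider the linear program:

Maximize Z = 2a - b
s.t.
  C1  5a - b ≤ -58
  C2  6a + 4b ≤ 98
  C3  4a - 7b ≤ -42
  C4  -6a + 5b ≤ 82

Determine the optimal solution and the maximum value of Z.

a = -364/31, b = -22/31, maximum Z = -706/31

Extreme points and Z = 2a - b:
  (-364/31, -22/31) → Z = -706/31
  (-208/19, 62/19) → Z = -478/19
  (-182/11, -38/11) → Z = -326/11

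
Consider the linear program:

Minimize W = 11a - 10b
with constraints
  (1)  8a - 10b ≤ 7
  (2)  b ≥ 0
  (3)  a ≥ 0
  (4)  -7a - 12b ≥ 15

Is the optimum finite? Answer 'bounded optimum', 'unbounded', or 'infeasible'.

The boundaries 8a - 10b = 7 and b = 0 meet at (7/8, 0), but that point violates -7a - 12b ≥ 15. Every candidate vertex is excluded by some other constraint, so the feasible region is empty.

infeasible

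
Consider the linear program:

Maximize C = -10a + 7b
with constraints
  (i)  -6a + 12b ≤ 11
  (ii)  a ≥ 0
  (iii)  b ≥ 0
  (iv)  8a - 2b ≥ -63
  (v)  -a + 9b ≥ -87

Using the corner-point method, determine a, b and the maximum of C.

a = 0, b = 11/12, maximum C = 77/12

Vertices and C = -10a + 7b:
  (0, 11/12) → C = 77/12
  (0, 0) → C = 0
  (87, 0) → C = -870
The feasible region is unbounded (it extends along (2, 1), (9, 1)), but C strictly decreases along every unbounded feasible direction, so there is no improving ray and the maximum is attained at a vertex.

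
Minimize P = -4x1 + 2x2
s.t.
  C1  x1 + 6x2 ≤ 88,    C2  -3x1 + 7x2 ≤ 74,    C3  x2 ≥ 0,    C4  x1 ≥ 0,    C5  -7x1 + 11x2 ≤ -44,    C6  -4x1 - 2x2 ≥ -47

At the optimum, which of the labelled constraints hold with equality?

C3 and C6

Feasible corners and P = -4x1 + 2x2:
  (44/7, 0) → P = -176/7
  (47/4, 0) → P = -47
  (605/58, 153/58) → P = -1057/29

The minimum is at (47/4, 0). Substituting into each constraint, equality holds for C3 and C6; the remaining constraints have slack.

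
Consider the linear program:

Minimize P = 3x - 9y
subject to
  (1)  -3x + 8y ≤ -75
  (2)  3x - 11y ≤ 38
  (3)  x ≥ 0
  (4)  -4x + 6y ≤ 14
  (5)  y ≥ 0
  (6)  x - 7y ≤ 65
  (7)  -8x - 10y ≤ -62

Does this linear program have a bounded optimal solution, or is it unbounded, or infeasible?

From the feasible point (521/9, 37/3), moving in the direction (8, 3) keeps every constraint satisfied while P decreases without bound.

unbounded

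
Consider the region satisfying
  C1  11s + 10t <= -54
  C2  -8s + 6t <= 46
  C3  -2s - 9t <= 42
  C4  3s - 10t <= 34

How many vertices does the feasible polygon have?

Of the 6 pairwise boundary intersections, those satisfying every inequality are:
  (-392/73, 37/73)
  (-10/7, -134/35)
  (-111/14, -61/21)
  (-114/47, -194/47)

4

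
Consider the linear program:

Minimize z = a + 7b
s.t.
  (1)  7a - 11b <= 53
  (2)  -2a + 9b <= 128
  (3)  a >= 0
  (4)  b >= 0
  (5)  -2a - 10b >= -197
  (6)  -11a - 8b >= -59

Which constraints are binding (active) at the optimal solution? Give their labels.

(3) and (4)

Extreme points and z = a + 7b:
  (0, 0) → z = 0
  (0, 59/8) → z = 413/8
  (59/11, 0) → z = 59/11

The minimum is at (0, 0). Substituting into each constraint, equality holds for (3) and (4); the remaining constraints have slack.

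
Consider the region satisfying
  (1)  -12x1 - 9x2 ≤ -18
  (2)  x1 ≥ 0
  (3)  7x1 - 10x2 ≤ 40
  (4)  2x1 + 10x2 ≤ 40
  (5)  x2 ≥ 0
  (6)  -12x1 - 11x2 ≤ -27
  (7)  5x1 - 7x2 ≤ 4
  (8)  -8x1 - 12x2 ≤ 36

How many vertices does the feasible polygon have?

4

Of the 28 pairwise boundary intersections, those satisfying every inequality are:
  (0, 4)
  (0, 27/11)
  (5, 3)
  (233/139, 87/139)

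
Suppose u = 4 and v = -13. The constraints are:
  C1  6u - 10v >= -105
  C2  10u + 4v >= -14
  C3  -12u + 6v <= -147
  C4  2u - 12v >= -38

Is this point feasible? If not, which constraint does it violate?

not feasible — violates C3

Constraint C3: -12u + 6v = -126, which is not ≤ -147. All other constraints are satisfied.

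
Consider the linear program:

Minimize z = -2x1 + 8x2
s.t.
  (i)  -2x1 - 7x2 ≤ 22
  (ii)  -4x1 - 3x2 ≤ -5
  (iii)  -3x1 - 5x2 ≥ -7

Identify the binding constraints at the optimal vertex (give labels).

(i) and (iii)

Vertices and z = -2x1 + 8x2:
  (101/22, -49/11) → z = -493/11
  (159/11, -80/11) → z = -958/11
  (4/11, 13/11) → z = 96/11

The minimum is at (159/11, -80/11). Substituting into each constraint, equality holds for (i) and (iii); the remaining constraints have slack.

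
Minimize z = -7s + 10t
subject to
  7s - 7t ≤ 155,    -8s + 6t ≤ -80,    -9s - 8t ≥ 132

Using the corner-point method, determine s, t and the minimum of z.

Extreme points and z = -7s + 10t:
  (-185/7, -340/7) → z = -2105/7
  (316/119, -2319/119) → z = -25402/119
  (-76/59, -888/59) → z = -8348/59

s = -185/7, t = -340/7, minimum z = -2105/7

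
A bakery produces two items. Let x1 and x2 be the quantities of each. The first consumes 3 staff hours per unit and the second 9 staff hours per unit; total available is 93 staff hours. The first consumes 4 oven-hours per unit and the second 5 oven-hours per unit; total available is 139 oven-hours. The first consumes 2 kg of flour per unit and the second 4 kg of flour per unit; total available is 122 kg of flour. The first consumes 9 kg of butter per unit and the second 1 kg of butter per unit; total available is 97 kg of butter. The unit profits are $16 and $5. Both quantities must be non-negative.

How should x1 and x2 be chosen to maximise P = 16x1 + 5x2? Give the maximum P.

Feasible corners and P = 16x1 + 5x2:
  (0, 0) → P = 0
  (0, 31/3) → P = 155/3
  (97/9, 0) → P = 1552/9
  (10, 7) → P = 195

The binding constraints are 3x1 + 9x2 = 93 and 9x1 + x2 = 97.
Solving simultaneously gives x1 = 10, x2 = 7.

x1 = 10, x2 = 7, maximum P = 195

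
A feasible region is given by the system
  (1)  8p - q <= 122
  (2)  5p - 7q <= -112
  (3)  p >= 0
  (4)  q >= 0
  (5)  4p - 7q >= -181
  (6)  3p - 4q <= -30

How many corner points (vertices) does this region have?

4

Of the 15 pairwise boundary intersections, those satisfying every inequality are:
  (322/17, 502/17)
  (1035/52, 484/13)
  (0, 16)
  (0, 181/7)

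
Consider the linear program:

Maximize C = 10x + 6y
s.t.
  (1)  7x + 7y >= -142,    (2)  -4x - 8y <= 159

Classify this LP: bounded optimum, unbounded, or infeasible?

unbounded

From the feasible point (-23/28, -545/28), moving in the direction (8, -4) keeps every constraint satisfied while C increases without bound.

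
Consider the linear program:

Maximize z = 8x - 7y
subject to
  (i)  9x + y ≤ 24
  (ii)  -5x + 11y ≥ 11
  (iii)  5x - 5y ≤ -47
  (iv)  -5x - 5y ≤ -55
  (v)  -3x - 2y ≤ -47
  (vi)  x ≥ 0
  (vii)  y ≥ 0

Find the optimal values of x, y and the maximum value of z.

Vertices and z = 8x - 7y:
  (1/15, 117/5) → z = -2449/15
  (0, 24) → z = -168
  (0, 47/2) → z = -329/2

At the optimal vertex, 9x + y = 24 and -3x - 2y = -47.
Solving simultaneously gives x = 1/15, y = 117/5.

x = 1/15, y = 117/5, maximum z = -2449/15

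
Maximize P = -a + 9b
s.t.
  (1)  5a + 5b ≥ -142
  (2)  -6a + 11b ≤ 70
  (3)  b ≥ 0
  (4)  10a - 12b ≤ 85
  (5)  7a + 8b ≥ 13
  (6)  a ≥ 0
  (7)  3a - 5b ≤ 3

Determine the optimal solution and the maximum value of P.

a = 1775/38, b = 605/19, maximum P = 9115/38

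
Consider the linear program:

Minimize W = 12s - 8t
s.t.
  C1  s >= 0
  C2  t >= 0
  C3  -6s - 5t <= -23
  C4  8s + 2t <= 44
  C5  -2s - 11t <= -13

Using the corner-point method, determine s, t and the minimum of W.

s = 0, t = 22, minimum W = -176

Vertices and W = 12s - 8t:
  (0, 23/5) → W = -184/5
  (0, 22) → W = -176
  (47/14, 4/7) → W = 250/7
  (229/42, 4/21) → W = 1342/21

At the optimal vertex, s = 0 and 8s + 2t = 44.
Solving simultaneously gives s = 0, t = 22.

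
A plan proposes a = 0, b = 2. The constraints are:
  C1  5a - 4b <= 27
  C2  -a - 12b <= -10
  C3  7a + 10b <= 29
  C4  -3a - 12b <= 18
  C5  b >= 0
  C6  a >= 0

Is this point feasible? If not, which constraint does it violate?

C1: -8 ≤ 27 ✓
C2: -24 ≤ -10 ✓
C3: 20 ≤ 29 ✓
C4: -24 ≤ 18 ✓
C5: 2 ≥ 0 ✓
C6: 0 ≥ 0 ✓

feasible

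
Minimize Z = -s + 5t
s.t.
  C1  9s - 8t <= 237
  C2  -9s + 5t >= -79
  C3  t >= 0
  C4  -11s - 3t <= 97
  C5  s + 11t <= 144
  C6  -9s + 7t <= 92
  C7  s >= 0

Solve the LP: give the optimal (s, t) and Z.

Corner points and Z = -s + 5t:
  (79/9, 0) → Z = -79/9
  (1589/104, 1217/104) → Z = 562/13
  (0, 0) → Z = 0
  (0, 144/11) → Z = 720/11

The optimum lies where -9s + 5t = -79 and t = 0.
Solving simultaneously gives s = 79/9, t = 0.

s = 79/9, t = 0, minimum Z = -79/9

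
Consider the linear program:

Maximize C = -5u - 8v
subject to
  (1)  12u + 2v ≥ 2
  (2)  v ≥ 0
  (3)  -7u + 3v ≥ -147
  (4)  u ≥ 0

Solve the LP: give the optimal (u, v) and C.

u = 1/6, v = 0, maximum C = -5/6

Extreme points and C = -5u - 8v:
  (1/6, 0) → C = -5/6
  (0, 1) → C = -8
  (21, 0) → C = -105
The feasible region is unbounded (it extends along (0, 1), (3, 7)), but C strictly decreases along every unbounded feasible direction, so there is no improving ray and the maximum is attained at a vertex.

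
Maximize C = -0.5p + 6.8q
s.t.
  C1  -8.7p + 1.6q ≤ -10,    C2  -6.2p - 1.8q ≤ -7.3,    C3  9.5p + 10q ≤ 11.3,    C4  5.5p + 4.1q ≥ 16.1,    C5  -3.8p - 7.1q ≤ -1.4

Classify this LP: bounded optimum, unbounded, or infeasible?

The boundaries -8.7p + 1.6q = -10 and 5.5p + 4.1q = 16.1 meet at (6676/4447, 8507/4447), but that point violates 9.5p + 10q ≤ 11.3. Every candidate vertex is excluded by some other constraint, so the feasible region is empty.

infeasible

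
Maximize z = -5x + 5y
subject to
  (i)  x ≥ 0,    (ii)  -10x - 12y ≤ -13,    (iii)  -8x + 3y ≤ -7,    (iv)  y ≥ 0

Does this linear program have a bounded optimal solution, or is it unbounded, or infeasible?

unbounded

From the feasible point (41/42, 17/63), moving in the direction (3, 8) keeps every constraint satisfied while z increases without bound.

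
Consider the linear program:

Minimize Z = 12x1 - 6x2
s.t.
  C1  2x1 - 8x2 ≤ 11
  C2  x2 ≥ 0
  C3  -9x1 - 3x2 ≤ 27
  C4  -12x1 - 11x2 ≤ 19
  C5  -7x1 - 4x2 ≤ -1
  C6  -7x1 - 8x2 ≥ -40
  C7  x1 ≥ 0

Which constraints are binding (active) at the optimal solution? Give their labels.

C6 and C7

Vertices and Z = 12x1 - 6x2:
  (11/2, 0) → Z = 66
  (17/3, 1/24) → Z = 271/4
  (1/7, 0) → Z = 12/7
  (0, 1/4) → Z = -3/2
  (0, 5) → Z = -30

The minimum is at (0, 5). Substituting into each constraint, equality holds for C6 and C7; the remaining constraints have slack.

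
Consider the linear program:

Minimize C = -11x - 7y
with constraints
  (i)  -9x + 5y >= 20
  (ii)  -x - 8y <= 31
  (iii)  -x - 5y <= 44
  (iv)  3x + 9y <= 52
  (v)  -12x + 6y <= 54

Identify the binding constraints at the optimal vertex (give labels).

(i) and (iv)

Extreme points and C = -11x - 7y:
  (-45/11, -37/11) → C = 754/11
  (5/6, 11/2) → C = -143/3
  (-103/17, -53/17) → C = 1504/17
  (-29/21, 131/21) → C = -598/21

The minimum is at (5/6, 11/2). Substituting into each constraint, equality holds for (i) and (iv); the remaining constraints have slack.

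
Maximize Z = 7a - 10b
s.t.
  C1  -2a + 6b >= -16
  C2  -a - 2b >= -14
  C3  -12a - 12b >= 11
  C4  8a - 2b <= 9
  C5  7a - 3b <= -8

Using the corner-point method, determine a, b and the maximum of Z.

a = -8/3, b = -32/9, maximum Z = 152/9

Corner points and Z = 7a - 10b:
  (-8/3, -32/9) → Z = 152/9
  (-95/6, 179/12) → Z = -260
  (-43/40, 19/120) → Z = -1093/120
The feasible region is unbounded (it extends along (-3, -1), (-2, 1)), but Z strictly decreases along every unbounded feasible direction, so there is no improving ray and the maximum is attained at a vertex.

At the optimal vertex, -2a + 6b = -16 and 7a - 3b = -8.
Solving simultaneously gives a = -8/3, b = -32/9.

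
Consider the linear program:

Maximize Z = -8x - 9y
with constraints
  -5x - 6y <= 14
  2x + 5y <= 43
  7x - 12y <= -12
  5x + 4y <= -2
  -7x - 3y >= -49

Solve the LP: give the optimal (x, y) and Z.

Corner points and Z = -8x - 9y:
  (-328/13, 243/13) → Z = 437/13
  (-40/17, -19/51) → Z = 377/17
  (-182/17, 219/17) → Z = -515/17
  (-9/11, 23/44) → Z = 81/44

At the optimal vertex, -5x - 6y = 14 and 2x + 5y = 43.
Solving simultaneously gives x = -328/13, y = 243/13.

x = -328/13, y = 243/13, maximum Z = 437/13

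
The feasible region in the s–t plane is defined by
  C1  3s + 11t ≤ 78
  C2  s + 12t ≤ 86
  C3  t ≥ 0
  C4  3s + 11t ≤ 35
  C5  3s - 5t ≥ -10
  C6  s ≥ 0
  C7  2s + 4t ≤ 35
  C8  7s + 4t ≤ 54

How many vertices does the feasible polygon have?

Of the 27 pairwise boundary intersections, those satisfying every inequality are:
  (0, 0)
  (54/7, 0)
  (65/48, 45/16)
  (454/65, 83/65)
  (0, 2)

5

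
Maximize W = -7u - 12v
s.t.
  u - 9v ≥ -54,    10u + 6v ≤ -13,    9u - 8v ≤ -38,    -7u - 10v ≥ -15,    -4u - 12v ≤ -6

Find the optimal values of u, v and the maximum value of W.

u = -99/8, v = 37/8, maximum W = 249/8

Extreme points and W = -7u - 12v:
  (-405/73, 393/73) → W = -1881/73
  (-99/8, 37/8) → W = 249/8
  (-166/67, 263/134) → W = -416/67
  (-110/29, 241/58) → W = -676/29
  (-102/35, 103/70) → W = 96/35

The optimum lies where u - 9v = -54 and -4u - 12v = -6.
Solving simultaneously gives u = -99/8, v = 37/8.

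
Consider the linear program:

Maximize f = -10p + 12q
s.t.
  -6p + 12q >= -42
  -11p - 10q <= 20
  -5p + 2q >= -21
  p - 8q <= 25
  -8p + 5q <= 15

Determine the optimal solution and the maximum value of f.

p = 15, q = 27, maximum f = 174

Feasible corners and f = -10p + 12q:
  (7/2, -7/4) → f = -56
  (1, -3) → f = -46
  (45/49, -295/98) → f = -2220/49
  (-50/27, 1/27) → f = 512/27
  (15, 27) → f = 174

The binding constraints are -5p + 2q = -21 and -8p + 5q = 15.
Solving simultaneously gives p = 15, q = 27.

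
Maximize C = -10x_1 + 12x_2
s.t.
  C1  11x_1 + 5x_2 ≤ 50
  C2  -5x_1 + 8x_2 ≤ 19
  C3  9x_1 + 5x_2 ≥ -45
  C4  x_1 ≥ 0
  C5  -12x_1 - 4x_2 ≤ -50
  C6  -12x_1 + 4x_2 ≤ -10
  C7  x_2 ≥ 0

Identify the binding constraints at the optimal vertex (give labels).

Extreme points and C = -10x_1 + 12x_2:
  (25/8, 25/8) → C = 25/4
  (50/11, 0) → C = -500/11
  (25/6, 0) → C = -125/3

The maximum is at (25/8, 25/8). Substituting into each constraint, equality holds for C1 and C5; the remaining constraints have slack.

C1 and C5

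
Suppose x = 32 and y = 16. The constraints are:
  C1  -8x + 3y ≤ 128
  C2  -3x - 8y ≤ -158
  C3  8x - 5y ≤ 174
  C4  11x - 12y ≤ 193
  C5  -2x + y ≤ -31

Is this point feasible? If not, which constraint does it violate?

Constraint C3: 8x - 5y = 176, which is not ≤ 174. All other constraints are satisfied.

not feasible — violates C3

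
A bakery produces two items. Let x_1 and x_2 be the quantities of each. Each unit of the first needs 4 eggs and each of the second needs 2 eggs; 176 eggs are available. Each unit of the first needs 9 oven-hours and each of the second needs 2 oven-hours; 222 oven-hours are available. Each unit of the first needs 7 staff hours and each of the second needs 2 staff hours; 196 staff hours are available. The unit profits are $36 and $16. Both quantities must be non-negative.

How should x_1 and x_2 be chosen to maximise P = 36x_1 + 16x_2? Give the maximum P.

x_1 = 20/3, x_2 = 224/3, maximum P = 4304/3

Vertices and P = 36x_1 + 16x_2:
  (0, 0) → P = 0
  (0, 88) → P = 1408
  (74/3, 0) → P = 888
  (20/3, 224/3) → P = 4304/3
  (13, 105/2) → P = 1308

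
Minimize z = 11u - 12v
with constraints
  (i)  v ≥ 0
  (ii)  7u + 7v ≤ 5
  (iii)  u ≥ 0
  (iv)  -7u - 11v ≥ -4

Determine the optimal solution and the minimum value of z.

u = 0, v = 4/11, minimum z = -48/11

Vertices and z = 11u - 12v:
  (0, 0) → z = 0
  (4/7, 0) → z = 44/7
  (0, 4/11) → z = -48/11

The optimum lies where u = 0 and -7u - 11v = -4.
Solving simultaneously gives u = 0, v = 4/11.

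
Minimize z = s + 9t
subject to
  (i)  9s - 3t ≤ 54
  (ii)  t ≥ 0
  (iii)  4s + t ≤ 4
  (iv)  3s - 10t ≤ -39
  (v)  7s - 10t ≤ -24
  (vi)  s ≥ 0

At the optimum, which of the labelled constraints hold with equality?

(iv) and (vi)

Corner points and z = s + 9t:
  (1/43, 168/43) → z = 1513/43
  (0, 4) → z = 36
  (0, 39/10) → z = 351/10

The minimum is at (0, 39/10). Substituting into each constraint, equality holds for (iv) and (vi); the remaining constraints have slack.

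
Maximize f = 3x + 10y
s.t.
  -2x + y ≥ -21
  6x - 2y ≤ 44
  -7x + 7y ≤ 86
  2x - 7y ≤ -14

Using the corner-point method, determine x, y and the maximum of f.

x = 120/7, y = 206/7, maximum f = 2420/7

Corner points and f = 3x + 10y:
  (120/7, 206/7) → f = 2420/7
  (168/19, 86/19) → f = 1364/19
  (-72/5, -74/35) → f = -2252/35

The binding constraints are 6x - 2y = 44 and -7x + 7y = 86.
Solving simultaneously gives x = 120/7, y = 206/7.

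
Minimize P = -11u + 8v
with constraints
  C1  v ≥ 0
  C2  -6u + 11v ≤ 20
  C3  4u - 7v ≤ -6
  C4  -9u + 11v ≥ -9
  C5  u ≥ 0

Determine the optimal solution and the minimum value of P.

u = 29/3, v = 78/11, minimum P = -1637/33

Extreme points and P = -11u + 8v:
  (29/3, 78/11) → P = -1637/33
  (0, 20/11) → P = 160/11
  (129/19, 90/19) → P = -699/19
  (0, 6/7) → P = 48/7

The binding constraints are -6u + 11v = 20 and -9u + 11v = -9.
Solving simultaneously gives u = 29/3, v = 78/11.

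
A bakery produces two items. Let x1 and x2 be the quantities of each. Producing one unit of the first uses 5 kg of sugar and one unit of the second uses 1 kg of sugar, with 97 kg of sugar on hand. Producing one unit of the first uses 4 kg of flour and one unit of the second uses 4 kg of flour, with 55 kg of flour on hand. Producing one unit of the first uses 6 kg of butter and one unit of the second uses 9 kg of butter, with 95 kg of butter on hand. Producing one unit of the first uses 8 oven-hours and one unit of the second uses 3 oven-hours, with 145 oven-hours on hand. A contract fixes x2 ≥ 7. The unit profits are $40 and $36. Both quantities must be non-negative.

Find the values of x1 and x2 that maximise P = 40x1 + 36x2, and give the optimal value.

x1 = 16/3, x2 = 7, maximum P = 1396/3

Extreme points and P = 40x1 + 36x2:
  (0, 95/9) → P = 380
  (0, 7) → P = 252
  (16/3, 7) → P = 1396/3

The binding constraints are 6x1 + 9x2 = 95 and x2 = 7.
Solving simultaneously gives x1 = 16/3, x2 = 7.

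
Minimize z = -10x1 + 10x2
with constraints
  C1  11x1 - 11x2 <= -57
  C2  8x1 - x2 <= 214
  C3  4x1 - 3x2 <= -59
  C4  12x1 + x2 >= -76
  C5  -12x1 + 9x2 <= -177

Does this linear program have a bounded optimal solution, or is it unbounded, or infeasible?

infeasible

Constraints 4x1 - 3x2 ≤ -59 and -12x1 + 9x2 ≤ -177 have parallel boundaries but demand opposite sides — no point can satisfy both, so the region is empty.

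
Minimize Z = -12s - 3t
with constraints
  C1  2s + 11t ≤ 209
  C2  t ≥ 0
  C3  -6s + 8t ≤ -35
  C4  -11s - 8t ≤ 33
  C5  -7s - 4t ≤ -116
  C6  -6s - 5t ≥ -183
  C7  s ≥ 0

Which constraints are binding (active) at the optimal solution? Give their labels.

Vertices and Z = -12s - 3t:
  (116/7, 0) → Z = -1392/7
  (61/2, 0) → Z = -366
  (267/20, 451/80) → Z = -14169/80
  (1639/78, 148/13) → Z = -3722/13

The minimum is at (61/2, 0). Substituting into each constraint, equality holds for C2 and C6; the remaining constraints have slack.

C2 and C6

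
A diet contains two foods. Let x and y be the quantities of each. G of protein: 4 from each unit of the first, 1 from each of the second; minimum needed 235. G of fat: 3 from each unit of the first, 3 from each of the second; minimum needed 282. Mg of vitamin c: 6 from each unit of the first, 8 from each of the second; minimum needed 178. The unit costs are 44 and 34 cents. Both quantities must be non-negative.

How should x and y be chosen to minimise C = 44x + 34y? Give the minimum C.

Feasible corners and C = 44x + 34y:
  (0, 235) → C = 7990
  (94, 0) → C = 4136
  (47, 47) → C = 3666
The feasible region is unbounded (it extends along (0, 1), (1, 0)), but C strictly increases along every unbounded feasible direction, so there is no improving ray and the minimum is attained at a vertex.

At the optimal vertex, 4x + y = 235 and 3x + 3y = 282.
Solving simultaneously gives x = 47, y = 47.

x = 47, y = 47, minimum C = 3666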